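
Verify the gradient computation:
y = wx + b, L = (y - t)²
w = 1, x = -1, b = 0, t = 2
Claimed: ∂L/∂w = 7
Incorrect

y = (1)(-1) + 0 = -1
∂L/∂y = 2(y - t) = 2(-1 - 2) = -6
∂y/∂w = x = -1
∂L/∂w = -6 × -1 = 6

Claimed value: 7
Incorrect: The correct gradient is 6.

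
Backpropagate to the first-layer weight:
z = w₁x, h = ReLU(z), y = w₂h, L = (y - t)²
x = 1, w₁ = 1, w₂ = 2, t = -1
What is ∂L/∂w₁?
∂L/∂w₁ = 12

Forward pass:
z = w₁x = 1×1 = 1
h = ReLU(1) = 1
y = w₂h = 2×1 = 2

Backward pass:
∂L/∂y = 2(y - t) = 2(2 - -1) = 6
∂y/∂h = w₂ = 2
∂h/∂z = 1 (ReLU derivative)
∂z/∂w₁ = x = 1

∂L/∂w₁ = 6 × 2 × 1 × 1 = 12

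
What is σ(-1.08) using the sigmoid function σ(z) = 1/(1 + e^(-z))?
0.2535

sigmoid(-1.08) = 1/(1 + e^(1.08)) = 1/(1 + 2.945) = 0.2535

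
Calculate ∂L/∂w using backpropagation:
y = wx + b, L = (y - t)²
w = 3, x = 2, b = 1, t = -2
∂L/∂w = 36

y = wx + b = (3)(2) + 1 = 7
∂L/∂y = 2(y - t) = 2(7 - -2) = 18
∂y/∂w = x = 2
∂L/∂w = ∂L/∂y · ∂y/∂w = 18 × 2 = 36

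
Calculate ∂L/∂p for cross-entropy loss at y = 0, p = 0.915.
∂L/∂p = 11.76

∂L/∂p = -y/p + (1-y)/(1-p) = 0 + 1/0.085 = 11.76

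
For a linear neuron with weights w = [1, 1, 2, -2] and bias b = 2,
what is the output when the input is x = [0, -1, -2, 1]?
y = -5

y = (1)(0) + (1)(-1) + (2)(-2) + (-2)(1) + 2 = -5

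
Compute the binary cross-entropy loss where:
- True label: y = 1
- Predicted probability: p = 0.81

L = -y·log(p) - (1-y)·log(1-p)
L = 0.2107

L = -1·log(0.81) - 0·log(0.19) = -log(0.81) = 0.2107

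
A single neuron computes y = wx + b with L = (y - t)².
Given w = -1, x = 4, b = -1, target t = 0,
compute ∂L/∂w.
∂L/∂w = -40

y = wx + b = (-1)(4) + -1 = -5
∂L/∂y = 2(y - t) = 2(-5 - 0) = -10
∂y/∂w = x = 4
∂L/∂w = ∂L/∂y · ∂y/∂w = -10 × 4 = -40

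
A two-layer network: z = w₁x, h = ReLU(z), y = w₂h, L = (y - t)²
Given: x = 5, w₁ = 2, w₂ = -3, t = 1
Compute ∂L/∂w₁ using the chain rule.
∂L/∂w₁ = 930

Forward pass:
z = w₁x = 2×5 = 10
h = ReLU(10) = 10
y = w₂h = -3×10 = -30

Backward pass:
∂L/∂y = 2(y - t) = 2(-30 - 1) = -62
∂y/∂h = w₂ = -3
∂h/∂z = 1 (ReLU derivative)
∂z/∂w₁ = x = 5

∂L/∂w₁ = -62 × -3 × 1 × 5 = 930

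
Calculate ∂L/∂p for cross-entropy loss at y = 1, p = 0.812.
∂L/∂p = -1.232

∂L/∂p = -y/p + (1-y)/(1-p) = -1/0.812 + 0 = -1.232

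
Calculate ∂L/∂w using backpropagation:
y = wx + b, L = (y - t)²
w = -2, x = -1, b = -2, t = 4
∂L/∂w = 8

y = wx + b = (-2)(-1) + -2 = 0
∂L/∂y = 2(y - t) = 2(0 - 4) = -8
∂y/∂w = x = -1
∂L/∂w = ∂L/∂y · ∂y/∂w = -8 × -1 = 8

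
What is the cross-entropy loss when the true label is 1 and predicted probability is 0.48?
L = 0.734

L = -1·log(0.48) - 0·log(0.52) = -log(0.48) = 0.734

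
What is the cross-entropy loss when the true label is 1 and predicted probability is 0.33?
L = 1.109

L = -1·log(0.33) - 0·log(0.67) = -log(0.33) = 1.109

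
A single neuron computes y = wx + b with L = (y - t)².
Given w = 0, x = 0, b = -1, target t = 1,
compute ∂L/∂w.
∂L/∂w = 0

y = wx + b = (0)(0) + -1 = -1
∂L/∂y = 2(y - t) = 2(-1 - 1) = -4
∂y/∂w = x = 0
∂L/∂w = ∂L/∂y · ∂y/∂w = -4 × 0 = 0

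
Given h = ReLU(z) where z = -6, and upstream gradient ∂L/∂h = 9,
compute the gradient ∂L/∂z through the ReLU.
∂L/∂z = 0

h = ReLU(-6) = 0
Since z < 0: ∂h/∂z = 0
∂L/∂z = ∂L/∂h · ∂h/∂z = 9 × 0 = 0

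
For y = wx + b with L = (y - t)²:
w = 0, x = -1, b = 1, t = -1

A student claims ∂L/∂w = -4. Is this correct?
Correct

y = (0)(-1) + 1 = 1
∂L/∂y = 2(y - t) = 2(1 - -1) = 4
∂y/∂w = x = -1
∂L/∂w = 4 × -1 = -4

Claimed value: -4
Correct: The correct gradient is -4.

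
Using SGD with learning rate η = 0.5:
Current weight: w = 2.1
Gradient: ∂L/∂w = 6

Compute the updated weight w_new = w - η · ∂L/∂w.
w_new = -0.9

w_new = w - η·∂L/∂w = 2.1 - 0.5×(6) = 2.1 - (3) = -0.9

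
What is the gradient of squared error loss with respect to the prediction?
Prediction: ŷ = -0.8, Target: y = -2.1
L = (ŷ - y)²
∂L/∂ŷ = 2.6

∂L/∂ŷ = 2(ŷ - y) = 2(-0.8 - -2.1) = 2(1.3) = 2.6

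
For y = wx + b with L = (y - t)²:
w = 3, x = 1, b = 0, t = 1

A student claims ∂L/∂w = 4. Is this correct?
Correct

y = (3)(1) + 0 = 3
∂L/∂y = 2(y - t) = 2(3 - 1) = 4
∂y/∂w = x = 1
∂L/∂w = 4 × 1 = 4

Claimed value: 4
Correct: The correct gradient is 4.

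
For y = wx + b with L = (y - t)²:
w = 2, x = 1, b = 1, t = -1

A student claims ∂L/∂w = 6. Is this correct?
Incorrect

y = (2)(1) + 1 = 3
∂L/∂y = 2(y - t) = 2(3 - -1) = 8
∂y/∂w = x = 1
∂L/∂w = 8 × 1 = 8

Claimed value: 6
Incorrect: The correct gradient is 8.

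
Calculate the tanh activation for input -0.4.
-0.3799

tanh(-0.4) = (e^(-0.4) - e^(0.4))/(e^(-0.4) + e^(0.4)) = -0.3799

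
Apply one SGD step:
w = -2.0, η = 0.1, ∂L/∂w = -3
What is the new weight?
w_new = -1.7

w_new = w - η·∂L/∂w = -2.0 - 0.1×(-3) = -2.0 - (-0.3) = -1.7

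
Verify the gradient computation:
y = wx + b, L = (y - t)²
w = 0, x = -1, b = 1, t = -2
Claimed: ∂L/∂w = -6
Correct

y = (0)(-1) + 1 = 1
∂L/∂y = 2(y - t) = 2(1 - -2) = 6
∂y/∂w = x = -1
∂L/∂w = 6 × -1 = -6

Claimed value: -6
Correct: The correct gradient is -6.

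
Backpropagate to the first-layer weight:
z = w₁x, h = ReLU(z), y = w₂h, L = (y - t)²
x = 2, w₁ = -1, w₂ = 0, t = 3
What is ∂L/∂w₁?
∂L/∂w₁ = 0

Forward pass:
z = w₁x = -1×2 = -2
h = ReLU(-2) = 0
y = w₂h = 0×0 = 0

Backward pass:
∂L/∂y = 2(y - t) = 2(0 - 3) = -6
∂y/∂h = w₂ = 0
∂h/∂z = 0 (ReLU derivative)
∂z/∂w₁ = x = 2

∂L/∂w₁ = -6 × 0 × 0 × 2 = 0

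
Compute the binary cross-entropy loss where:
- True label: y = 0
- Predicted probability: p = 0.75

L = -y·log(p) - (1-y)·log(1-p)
L = 1.386

L = -0·log(0.75) - 1·log(0.25) = -log(0.25) = 1.386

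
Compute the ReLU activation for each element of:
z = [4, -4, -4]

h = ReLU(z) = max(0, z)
h = [4, 0, 0]

ReLU applied element-wise: max(0,4)=4, max(0,-4)=0, max(0,-4)=0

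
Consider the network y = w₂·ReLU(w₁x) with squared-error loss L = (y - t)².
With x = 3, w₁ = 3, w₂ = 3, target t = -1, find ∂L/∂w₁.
∂L/∂w₁ = 504

Forward pass:
z = w₁x = 3×3 = 9
h = ReLU(9) = 9
y = w₂h = 3×9 = 27

Backward pass:
∂L/∂y = 2(y - t) = 2(27 - -1) = 56
∂y/∂h = w₂ = 3
∂h/∂z = 1 (ReLU derivative)
∂z/∂w₁ = x = 3

∂L/∂w₁ = 56 × 3 × 1 × 3 = 504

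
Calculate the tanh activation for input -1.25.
-0.8483

tanh(-1.25) = (e^(-1.25) - e^(1.25))/(e^(-1.25) + e^(1.25)) = -0.8483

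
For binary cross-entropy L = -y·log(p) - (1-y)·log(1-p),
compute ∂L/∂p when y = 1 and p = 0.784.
∂L/∂p = -1.276

∂L/∂p = -y/p + (1-y)/(1-p) = -1/0.784 + 0 = -1.276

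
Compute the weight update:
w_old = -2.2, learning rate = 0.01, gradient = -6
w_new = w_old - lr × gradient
w_new = -2.14

w_new = w - η·∂L/∂w = -2.2 - 0.01×(-6) = -2.2 - (-0.06) = -2.14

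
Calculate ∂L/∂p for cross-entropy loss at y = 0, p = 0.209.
∂L/∂p = 1.264

∂L/∂p = -y/p + (1-y)/(1-p) = 0 + 1/0.791 = 1.264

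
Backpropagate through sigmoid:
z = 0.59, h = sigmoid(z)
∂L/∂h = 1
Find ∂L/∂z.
∂L/∂z = 0.2294

σ(0.59) = 0.6434
σ'(0.59) = σ(0.59)(1 - σ(0.59)) = 0.6434 × 0.3566 = 0.2294
∂L/∂z = ∂L/∂h · σ'(z) = 1 × 0.2294 = 0.2294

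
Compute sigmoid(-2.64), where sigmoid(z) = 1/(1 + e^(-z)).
0.06661

sigmoid(-2.64) = 1/(1 + e^(2.64)) = 1/(1 + 14.01) = 0.06661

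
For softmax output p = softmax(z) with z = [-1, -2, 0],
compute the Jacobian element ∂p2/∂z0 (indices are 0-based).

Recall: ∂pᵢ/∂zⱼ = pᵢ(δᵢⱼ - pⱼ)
∂p2/∂z0 = -0.1628

p = softmax(z) = [0.2447, 0.09003, 0.6652]
p2 = 0.6652, p0 = 0.2447

∂p2/∂z0 = -p2 × p0 = -0.6652 × 0.2447 = -0.1628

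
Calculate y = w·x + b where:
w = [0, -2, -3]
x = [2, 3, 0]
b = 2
y = -4

y = (0)(2) + (-2)(3) + (-3)(0) + 2 = -4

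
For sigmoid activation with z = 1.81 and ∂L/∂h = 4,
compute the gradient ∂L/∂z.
∂L/∂z = 0.4834

σ(1.81) = 0.8594
σ'(1.81) = σ(1.81)(1 - σ(1.81)) = 0.8594 × 0.1406 = 0.1209
∂L/∂z = ∂L/∂h · σ'(z) = 4 × 0.1209 = 0.4834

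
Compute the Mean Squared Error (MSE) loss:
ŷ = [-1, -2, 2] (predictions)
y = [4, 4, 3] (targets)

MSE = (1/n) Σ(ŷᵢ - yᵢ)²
MSE = 20.67

MSE = (1/3)((-1-4)² + (-2-4)² + (2-3)²) = (1/3)(25 + 36 + 1) = 20.67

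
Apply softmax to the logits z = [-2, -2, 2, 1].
p = [0.013, 0.013, 0.712, 0.2619]

exp(z) = [0.1353, 0.1353, 7.389, 2.718]
Sum = 10.38
p = [0.013, 0.013, 0.712, 0.2619]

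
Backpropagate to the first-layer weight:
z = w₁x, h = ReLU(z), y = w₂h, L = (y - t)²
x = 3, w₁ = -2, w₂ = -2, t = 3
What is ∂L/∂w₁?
∂L/∂w₁ = 0

Forward pass:
z = w₁x = -2×3 = -6
h = ReLU(-6) = 0
y = w₂h = -2×0 = 0

Backward pass:
∂L/∂y = 2(y - t) = 2(0 - 3) = -6
∂y/∂h = w₂ = -2
∂h/∂z = 0 (ReLU derivative)
∂z/∂w₁ = x = 3

∂L/∂w₁ = -6 × -2 × 0 × 3 = 0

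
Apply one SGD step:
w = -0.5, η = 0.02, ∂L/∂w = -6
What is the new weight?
w_new = -0.38

w_new = w - η·∂L/∂w = -0.5 - 0.02×(-6) = -0.5 - (-0.12) = -0.38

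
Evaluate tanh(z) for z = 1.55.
0.9138

tanh(1.55) = (e^(1.55) - e^(-1.55))/(e^(1.55) + e^(-1.55)) = 0.9138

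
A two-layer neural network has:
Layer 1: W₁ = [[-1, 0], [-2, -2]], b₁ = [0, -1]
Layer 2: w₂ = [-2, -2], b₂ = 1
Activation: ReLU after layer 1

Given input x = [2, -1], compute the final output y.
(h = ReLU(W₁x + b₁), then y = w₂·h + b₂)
y = 1

Layer 1 pre-activation: z₁ = [-2, -3]
After ReLU: h = [0, 0]
Layer 2 output: y = -2×0 + -2×0 + 1 = 1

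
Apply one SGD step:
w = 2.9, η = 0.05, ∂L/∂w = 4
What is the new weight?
w_new = 2.7

w_new = w - η·∂L/∂w = 2.9 - 0.05×(4) = 2.9 - (0.2) = 2.7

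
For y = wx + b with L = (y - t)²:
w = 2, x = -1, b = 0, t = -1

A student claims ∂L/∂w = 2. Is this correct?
Correct

y = (2)(-1) + 0 = -2
∂L/∂y = 2(y - t) = 2(-2 - -1) = -2
∂y/∂w = x = -1
∂L/∂w = -2 × -1 = 2

Claimed value: 2
Correct: The correct gradient is 2.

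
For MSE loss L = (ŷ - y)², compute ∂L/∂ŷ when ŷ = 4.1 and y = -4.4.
∂L/∂ŷ = 17.0

∂L/∂ŷ = 2(ŷ - y) = 2(4.1 - -4.4) = 2(8.5) = 17.0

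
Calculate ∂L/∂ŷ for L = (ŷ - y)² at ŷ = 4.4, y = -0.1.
∂L/∂ŷ = 9.0

∂L/∂ŷ = 2(ŷ - y) = 2(4.4 - -0.1) = 2(4.5) = 9.0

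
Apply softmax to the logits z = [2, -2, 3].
p = [0.2676, 0.0049, 0.7275]

exp(z) = [7.389, 0.1353, 20.09]
Sum = 27.61
p = [0.2676, 0.0049, 0.7275]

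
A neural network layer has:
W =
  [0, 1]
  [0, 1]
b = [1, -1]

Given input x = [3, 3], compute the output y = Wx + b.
y = [4, 2]

Wx = [0×3 + 1×3, 0×3 + 1×3]
   = [3, 3]
y = Wx + b = [3 + 1, 3 + -1] = [4, 2]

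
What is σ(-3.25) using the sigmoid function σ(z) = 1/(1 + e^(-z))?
0.03733

sigmoid(-3.25) = 1/(1 + e^(3.25)) = 1/(1 + 25.79) = 0.03733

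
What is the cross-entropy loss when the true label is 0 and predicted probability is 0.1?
L = 0.1054

L = -0·log(0.1) - 1·log(0.9) = -log(0.9) = 0.1054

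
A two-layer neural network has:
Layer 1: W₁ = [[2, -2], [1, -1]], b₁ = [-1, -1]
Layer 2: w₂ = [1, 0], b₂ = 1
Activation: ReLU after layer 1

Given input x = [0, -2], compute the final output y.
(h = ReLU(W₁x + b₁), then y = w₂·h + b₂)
y = 4

Layer 1 pre-activation: z₁ = [3, 1]
After ReLU: h = [3, 1]
Layer 2 output: y = 1×3 + 0×1 + 1 = 4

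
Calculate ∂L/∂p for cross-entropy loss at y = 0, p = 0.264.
∂L/∂p = 1.359

∂L/∂p = -y/p + (1-y)/(1-p) = 0 + 1/0.736 = 1.359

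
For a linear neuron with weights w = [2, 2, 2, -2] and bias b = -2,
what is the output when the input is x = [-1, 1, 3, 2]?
y = 0

y = (2)(-1) + (2)(1) + (2)(3) + (-2)(2) + -2 = 0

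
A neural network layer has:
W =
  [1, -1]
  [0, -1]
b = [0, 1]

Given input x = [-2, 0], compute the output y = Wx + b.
y = [-2, 1]

Wx = [1×-2 + -1×0, 0×-2 + -1×0]
   = [-2, 0]
y = Wx + b = [-2 + 0, 0 + 1] = [-2, 1]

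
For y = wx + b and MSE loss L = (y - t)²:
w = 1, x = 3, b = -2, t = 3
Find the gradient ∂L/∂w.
∂L/∂w = -12

y = wx + b = (1)(3) + -2 = 1
∂L/∂y = 2(y - t) = 2(1 - 3) = -4
∂y/∂w = x = 3
∂L/∂w = ∂L/∂y · ∂y/∂w = -4 × 3 = -12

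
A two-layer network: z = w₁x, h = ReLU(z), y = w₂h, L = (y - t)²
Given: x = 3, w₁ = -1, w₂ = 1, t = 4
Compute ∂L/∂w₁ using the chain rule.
∂L/∂w₁ = 0

Forward pass:
z = w₁x = -1×3 = -3
h = ReLU(-3) = 0
y = w₂h = 1×0 = 0

Backward pass:
∂L/∂y = 2(y - t) = 2(0 - 4) = -8
∂y/∂h = w₂ = 1
∂h/∂z = 0 (ReLU derivative)
∂z/∂w₁ = x = 3

∂L/∂w₁ = -8 × 1 × 0 × 3 = 0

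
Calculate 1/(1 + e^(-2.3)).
0.9089

sigmoid(2.3) = 1/(1 + e^(-2.3)) = 1/(1 + 0.1003) = 0.9089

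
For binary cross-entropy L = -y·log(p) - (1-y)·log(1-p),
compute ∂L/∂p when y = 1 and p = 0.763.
∂L/∂p = -1.311

∂L/∂p = -y/p + (1-y)/(1-p) = -1/0.763 + 0 = -1.311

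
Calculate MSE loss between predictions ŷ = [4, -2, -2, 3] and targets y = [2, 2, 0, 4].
MSE = 6.25

MSE = (1/4)((4-2)² + (-2-2)² + (-2-0)² + (3-4)²) = (1/4)(4 + 16 + 4 + 1) = 6.25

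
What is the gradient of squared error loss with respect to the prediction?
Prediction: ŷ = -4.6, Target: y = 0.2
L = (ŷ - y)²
∂L/∂ŷ = -9.6

∂L/∂ŷ = 2(ŷ - y) = 2(-4.6 - 0.2) = 2(-4.8) = -9.6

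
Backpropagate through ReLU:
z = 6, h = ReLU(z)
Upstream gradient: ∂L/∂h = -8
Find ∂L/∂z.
∂L/∂z = -8

h = ReLU(6) = 6
Since z > 0: ∂h/∂z = 1
∂L/∂z = ∂L/∂h · ∂h/∂z = -8 × 1 = -8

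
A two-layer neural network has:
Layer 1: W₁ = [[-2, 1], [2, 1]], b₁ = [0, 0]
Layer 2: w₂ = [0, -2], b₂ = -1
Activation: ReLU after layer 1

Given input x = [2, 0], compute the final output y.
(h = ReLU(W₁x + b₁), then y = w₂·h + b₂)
y = -9

Layer 1 pre-activation: z₁ = [-4, 4]
After ReLU: h = [0, 4]
Layer 2 output: y = 0×0 + -2×4 + -1 = -9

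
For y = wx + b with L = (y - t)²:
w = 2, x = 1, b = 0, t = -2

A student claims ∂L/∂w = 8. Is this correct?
Correct

y = (2)(1) + 0 = 2
∂L/∂y = 2(y - t) = 2(2 - -2) = 8
∂y/∂w = x = 1
∂L/∂w = 8 × 1 = 8

Claimed value: 8
Correct: The correct gradient is 8.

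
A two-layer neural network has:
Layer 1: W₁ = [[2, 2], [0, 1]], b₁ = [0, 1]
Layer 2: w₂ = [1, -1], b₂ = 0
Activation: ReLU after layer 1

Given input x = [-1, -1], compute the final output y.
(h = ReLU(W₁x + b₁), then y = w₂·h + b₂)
y = 0

Layer 1 pre-activation: z₁ = [-4, 0]
After ReLU: h = [0, 0]
Layer 2 output: y = 1×0 + -1×0 + 0 = 0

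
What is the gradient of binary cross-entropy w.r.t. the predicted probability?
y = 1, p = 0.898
∂L/∂p = -1.114

∂L/∂p = -y/p + (1-y)/(1-p) = -1/0.898 + 0 = -1.114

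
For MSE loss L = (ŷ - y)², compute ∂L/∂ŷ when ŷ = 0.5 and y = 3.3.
∂L/∂ŷ = -5.6

∂L/∂ŷ = 2(ŷ - y) = 2(0.5 - 3.3) = 2(-2.8) = -5.6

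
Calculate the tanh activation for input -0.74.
-0.6291

tanh(-0.74) = (e^(-0.74) - e^(0.74))/(e^(-0.74) + e^(0.74)) = -0.6291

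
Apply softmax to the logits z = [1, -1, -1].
p = [0.787, 0.1065, 0.1065]

exp(z) = [2.718, 0.3679, 0.3679]
Sum = 3.454
p = [0.787, 0.1065, 0.1065]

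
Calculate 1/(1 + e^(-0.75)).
0.6792

sigmoid(0.75) = 1/(1 + e^(-0.75)) = 1/(1 + 0.4724) = 0.6792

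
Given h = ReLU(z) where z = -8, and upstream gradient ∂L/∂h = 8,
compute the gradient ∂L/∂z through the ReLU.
∂L/∂z = 0

h = ReLU(-8) = 0
Since z < 0: ∂h/∂z = 0
∂L/∂z = ∂L/∂h · ∂h/∂z = 8 × 0 = 0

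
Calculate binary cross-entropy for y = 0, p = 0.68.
L = 1.139

L = -0·log(0.68) - 1·log(0.32) = -log(0.32) = 1.139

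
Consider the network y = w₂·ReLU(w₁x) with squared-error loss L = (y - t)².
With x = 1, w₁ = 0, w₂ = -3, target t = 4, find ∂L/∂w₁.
∂L/∂w₁ = 0

Forward pass:
z = w₁x = 0×1 = 0
h = ReLU(0) = 0
y = w₂h = -3×0 = 0

Backward pass:
∂L/∂y = 2(y - t) = 2(0 - 4) = -8
∂y/∂h = w₂ = -3
∂h/∂z = 0 (ReLU derivative)
∂z/∂w₁ = x = 1

∂L/∂w₁ = -8 × -3 × 0 × 1 = 0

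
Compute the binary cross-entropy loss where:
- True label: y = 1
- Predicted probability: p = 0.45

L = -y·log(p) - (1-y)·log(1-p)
L = 0.7985

L = -1·log(0.45) - 0·log(0.55) = -log(0.45) = 0.7985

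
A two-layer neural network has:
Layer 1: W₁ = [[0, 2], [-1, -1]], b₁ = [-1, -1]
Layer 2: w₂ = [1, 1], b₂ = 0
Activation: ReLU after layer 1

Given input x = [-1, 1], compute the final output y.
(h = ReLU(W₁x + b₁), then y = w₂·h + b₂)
y = 1

Layer 1 pre-activation: z₁ = [1, -1]
After ReLU: h = [1, 0]
Layer 2 output: y = 1×1 + 1×0 + 0 = 1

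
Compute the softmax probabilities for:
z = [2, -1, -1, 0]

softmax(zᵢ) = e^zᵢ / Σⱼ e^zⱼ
p = [0.8098, 0.0403, 0.0403, 0.1096]

exp(z) = [7.389, 0.3679, 0.3679, 1]
Sum = 9.125
p = [0.8098, 0.0403, 0.0403, 0.1096]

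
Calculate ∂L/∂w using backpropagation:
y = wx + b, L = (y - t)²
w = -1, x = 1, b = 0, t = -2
∂L/∂w = 2

y = wx + b = (-1)(1) + 0 = -1
∂L/∂y = 2(y - t) = 2(-1 - -2) = 2
∂y/∂w = x = 1
∂L/∂w = ∂L/∂y · ∂y/∂w = 2 × 1 = 2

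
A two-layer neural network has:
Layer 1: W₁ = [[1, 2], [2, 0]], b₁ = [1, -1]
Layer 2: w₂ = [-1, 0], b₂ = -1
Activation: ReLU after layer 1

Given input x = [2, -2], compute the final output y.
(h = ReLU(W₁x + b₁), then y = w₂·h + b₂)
y = -1

Layer 1 pre-activation: z₁ = [-1, 3]
After ReLU: h = [0, 3]
Layer 2 output: y = -1×0 + 0×3 + -1 = -1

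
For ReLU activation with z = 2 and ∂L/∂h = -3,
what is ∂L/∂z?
∂L/∂z = -3

h = ReLU(2) = 2
Since z > 0: ∂h/∂z = 1
∂L/∂z = ∂L/∂h · ∂h/∂z = -3 × 1 = -3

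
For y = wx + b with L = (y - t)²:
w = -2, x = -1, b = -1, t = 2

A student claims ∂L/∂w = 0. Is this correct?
Incorrect

y = (-2)(-1) + -1 = 1
∂L/∂y = 2(y - t) = 2(1 - 2) = -2
∂y/∂w = x = -1
∂L/∂w = -2 × -1 = 2

Claimed value: 0
Incorrect: The correct gradient is 2.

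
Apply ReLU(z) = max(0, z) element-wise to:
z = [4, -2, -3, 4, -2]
h = [4, 0, 0, 4, 0]

ReLU applied element-wise: max(0,4)=4, max(0,-2)=0, max(0,-3)=0, max(0,4)=4, max(0,-2)=0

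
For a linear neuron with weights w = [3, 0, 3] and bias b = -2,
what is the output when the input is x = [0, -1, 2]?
y = 4

y = (3)(0) + (0)(-1) + (3)(2) + -2 = 4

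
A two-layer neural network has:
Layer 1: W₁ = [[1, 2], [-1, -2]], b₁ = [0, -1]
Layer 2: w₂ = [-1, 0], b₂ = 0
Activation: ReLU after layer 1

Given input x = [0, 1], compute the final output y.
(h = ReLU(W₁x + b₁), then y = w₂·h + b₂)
y = -2

Layer 1 pre-activation: z₁ = [2, -3]
After ReLU: h = [2, 0]
Layer 2 output: y = -1×2 + 0×0 + 0 = -2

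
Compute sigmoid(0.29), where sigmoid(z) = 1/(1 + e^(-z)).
0.572

sigmoid(0.29) = 1/(1 + e^(-0.29)) = 1/(1 + 0.7483) = 0.572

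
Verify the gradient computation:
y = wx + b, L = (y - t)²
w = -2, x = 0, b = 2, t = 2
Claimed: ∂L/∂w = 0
Correct

y = (-2)(0) + 2 = 2
∂L/∂y = 2(y - t) = 2(2 - 2) = 0
∂y/∂w = x = 0
∂L/∂w = 0 × 0 = 0

Claimed value: 0
Correct: The correct gradient is 0.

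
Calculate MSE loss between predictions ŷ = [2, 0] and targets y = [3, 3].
MSE = 5

MSE = (1/2)((2-3)² + (0-3)²) = (1/2)(1 + 9) = 5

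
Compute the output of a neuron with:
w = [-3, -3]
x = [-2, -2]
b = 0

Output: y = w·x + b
y = 12

y = (-3)(-2) + (-3)(-2) + 0 = 12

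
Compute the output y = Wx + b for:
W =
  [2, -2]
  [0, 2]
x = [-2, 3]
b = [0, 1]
y = [-10, 7]

Wx = [2×-2 + -2×3, 0×-2 + 2×3]
   = [-10, 6]
y = Wx + b = [-10 + 0, 6 + 1] = [-10, 7]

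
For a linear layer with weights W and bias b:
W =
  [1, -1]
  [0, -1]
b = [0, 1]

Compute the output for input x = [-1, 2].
y = [-3, -1]

Wx = [1×-1 + -1×2, 0×-1 + -1×2]
   = [-3, -2]
y = Wx + b = [-3 + 0, -2 + 1] = [-3, -1]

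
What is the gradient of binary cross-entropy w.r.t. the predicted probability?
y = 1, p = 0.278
∂L/∂p = -3.597

∂L/∂p = -y/p + (1-y)/(1-p) = -1/0.278 + 0 = -3.597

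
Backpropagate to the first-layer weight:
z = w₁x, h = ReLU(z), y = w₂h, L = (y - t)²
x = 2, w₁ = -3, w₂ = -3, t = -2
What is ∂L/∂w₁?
∂L/∂w₁ = 0

Forward pass:
z = w₁x = -3×2 = -6
h = ReLU(-6) = 0
y = w₂h = -3×0 = 0

Backward pass:
∂L/∂y = 2(y - t) = 2(0 - -2) = 4
∂y/∂h = w₂ = -3
∂h/∂z = 0 (ReLU derivative)
∂z/∂w₁ = x = 2

∂L/∂w₁ = 4 × -3 × 0 × 2 = 0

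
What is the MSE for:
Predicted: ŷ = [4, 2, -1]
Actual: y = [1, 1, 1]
MSE = 4.667

MSE = (1/3)((4-1)² + (2-1)² + (-1-1)²) = (1/3)(9 + 1 + 4) = 4.667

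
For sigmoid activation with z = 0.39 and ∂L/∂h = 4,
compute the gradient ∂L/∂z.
∂L/∂z = 0.9629

σ(0.39) = 0.5963
σ'(0.39) = σ(0.39)(1 - σ(0.39)) = 0.5963 × 0.4037 = 0.2407
∂L/∂z = ∂L/∂h · σ'(z) = 4 × 0.2407 = 0.9629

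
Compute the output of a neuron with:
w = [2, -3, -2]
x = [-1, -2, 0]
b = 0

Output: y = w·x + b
y = 4

y = (2)(-1) + (-3)(-2) + (-2)(0) + 0 = 4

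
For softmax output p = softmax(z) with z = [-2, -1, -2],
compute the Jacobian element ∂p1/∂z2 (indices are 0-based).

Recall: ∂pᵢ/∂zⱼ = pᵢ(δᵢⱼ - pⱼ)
∂p1/∂z2 = -0.1221

p = softmax(z) = [0.2119, 0.5761, 0.2119]
p1 = 0.5761, p2 = 0.2119

∂p1/∂z2 = -p1 × p2 = -0.5761 × 0.2119 = -0.1221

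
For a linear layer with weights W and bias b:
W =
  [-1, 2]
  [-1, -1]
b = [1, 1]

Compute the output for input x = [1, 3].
y = [6, -3]

Wx = [-1×1 + 2×3, -1×1 + -1×3]
   = [5, -4]
y = Wx + b = [5 + 1, -4 + 1] = [6, -3]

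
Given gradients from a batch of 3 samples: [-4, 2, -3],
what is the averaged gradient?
Average gradient = -1.667

Average = (1/3)(-4 + 2 + -3) = -5/3 = -1.667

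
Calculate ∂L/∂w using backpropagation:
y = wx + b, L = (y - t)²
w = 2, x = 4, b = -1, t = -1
∂L/∂w = 64

y = wx + b = (2)(4) + -1 = 7
∂L/∂y = 2(y - t) = 2(7 - -1) = 16
∂y/∂w = x = 4
∂L/∂w = ∂L/∂y · ∂y/∂w = 16 × 4 = 64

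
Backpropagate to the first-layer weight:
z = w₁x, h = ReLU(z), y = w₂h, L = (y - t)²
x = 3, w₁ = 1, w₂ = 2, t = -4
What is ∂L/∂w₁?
∂L/∂w₁ = 120

Forward pass:
z = w₁x = 1×3 = 3
h = ReLU(3) = 3
y = w₂h = 2×3 = 6

Backward pass:
∂L/∂y = 2(y - t) = 2(6 - -4) = 20
∂y/∂h = w₂ = 2
∂h/∂z = 1 (ReLU derivative)
∂z/∂w₁ = x = 3

∂L/∂w₁ = 20 × 2 × 1 × 3 = 120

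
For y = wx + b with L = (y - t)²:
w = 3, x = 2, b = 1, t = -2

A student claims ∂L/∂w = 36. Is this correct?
Correct

y = (3)(2) + 1 = 7
∂L/∂y = 2(y - t) = 2(7 - -2) = 18
∂y/∂w = x = 2
∂L/∂w = 18 × 2 = 36

Claimed value: 36
Correct: The correct gradient is 36.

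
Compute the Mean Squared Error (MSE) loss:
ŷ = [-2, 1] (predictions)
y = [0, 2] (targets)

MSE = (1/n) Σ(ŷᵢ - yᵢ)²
MSE = 2.5

MSE = (1/2)((-2-0)² + (1-2)²) = (1/2)(4 + 1) = 2.5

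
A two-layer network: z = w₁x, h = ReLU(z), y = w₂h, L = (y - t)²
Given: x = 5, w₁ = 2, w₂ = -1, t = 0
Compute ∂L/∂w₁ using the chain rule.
∂L/∂w₁ = 100

Forward pass:
z = w₁x = 2×5 = 10
h = ReLU(10) = 10
y = w₂h = -1×10 = -10

Backward pass:
∂L/∂y = 2(y - t) = 2(-10 - 0) = -20
∂y/∂h = w₂ = -1
∂h/∂z = 1 (ReLU derivative)
∂z/∂w₁ = x = 5

∂L/∂w₁ = -20 × -1 × 1 × 5 = 100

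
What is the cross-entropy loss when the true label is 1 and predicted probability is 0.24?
L = 1.427

L = -1·log(0.24) - 0·log(0.76) = -log(0.24) = 1.427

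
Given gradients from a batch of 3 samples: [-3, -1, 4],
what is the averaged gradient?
Average gradient = 0

Average = (1/3)(-3 + -1 + 4) = 0/3 = 0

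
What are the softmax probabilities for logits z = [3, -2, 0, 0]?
p = [0.9039, 0.0061, 0.045, 0.045]

exp(z) = [20.09, 0.1353, 1, 1]
Sum = 22.22
p = [0.9039, 0.0061, 0.045, 0.045]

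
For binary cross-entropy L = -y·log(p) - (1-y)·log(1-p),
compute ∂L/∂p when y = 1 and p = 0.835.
∂L/∂p = -1.198

∂L/∂p = -y/p + (1-y)/(1-p) = -1/0.835 + 0 = -1.198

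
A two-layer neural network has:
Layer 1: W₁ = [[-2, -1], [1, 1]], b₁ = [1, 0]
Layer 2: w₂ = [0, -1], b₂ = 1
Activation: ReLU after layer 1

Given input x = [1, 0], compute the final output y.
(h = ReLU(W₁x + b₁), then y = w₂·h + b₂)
y = 0

Layer 1 pre-activation: z₁ = [-1, 1]
After ReLU: h = [0, 1]
Layer 2 output: y = 0×0 + -1×1 + 1 = 0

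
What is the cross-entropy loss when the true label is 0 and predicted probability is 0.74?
L = 1.347

L = -0·log(0.74) - 1·log(0.26) = -log(0.26) = 1.347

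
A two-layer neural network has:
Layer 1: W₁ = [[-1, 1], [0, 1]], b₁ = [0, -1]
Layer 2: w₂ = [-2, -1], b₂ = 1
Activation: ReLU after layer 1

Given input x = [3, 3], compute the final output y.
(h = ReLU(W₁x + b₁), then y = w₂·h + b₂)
y = -1

Layer 1 pre-activation: z₁ = [0, 2]
After ReLU: h = [0, 2]
Layer 2 output: y = -2×0 + -1×2 + 1 = -1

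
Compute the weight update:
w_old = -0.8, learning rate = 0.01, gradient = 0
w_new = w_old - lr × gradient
w_new = -0.8

w_new = w - η·∂L/∂w = -0.8 - 0.01×(0) = -0.8 - (0) = -0.8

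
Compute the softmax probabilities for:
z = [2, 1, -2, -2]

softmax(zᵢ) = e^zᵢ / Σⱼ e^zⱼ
p = [0.712, 0.2619, 0.013, 0.013]

exp(z) = [7.389, 2.718, 0.1353, 0.1353]
Sum = 10.38
p = [0.712, 0.2619, 0.013, 0.013]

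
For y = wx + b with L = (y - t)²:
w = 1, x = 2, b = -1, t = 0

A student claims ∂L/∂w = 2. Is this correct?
Incorrect

y = (1)(2) + -1 = 1
∂L/∂y = 2(y - t) = 2(1 - 0) = 2
∂y/∂w = x = 2
∂L/∂w = 2 × 2 = 4

Claimed value: 2
Incorrect: The correct gradient is 4.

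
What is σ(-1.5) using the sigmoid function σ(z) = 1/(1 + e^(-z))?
0.1824

sigmoid(-1.5) = 1/(1 + e^(1.5)) = 1/(1 + 4.482) = 0.1824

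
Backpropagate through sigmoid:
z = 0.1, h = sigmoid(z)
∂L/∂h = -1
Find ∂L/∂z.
∂L/∂z = -0.2494

σ(0.1) = 0.525
σ'(0.1) = σ(0.1)(1 - σ(0.1)) = 0.525 × 0.475 = 0.2494
∂L/∂z = ∂L/∂h · σ'(z) = -1 × 0.2494 = -0.2494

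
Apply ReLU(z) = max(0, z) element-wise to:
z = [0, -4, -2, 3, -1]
h = [0, 0, 0, 3, 0]

ReLU applied element-wise: max(0,0)=0, max(0,-4)=0, max(0,-2)=0, max(0,3)=3, max(0,-1)=0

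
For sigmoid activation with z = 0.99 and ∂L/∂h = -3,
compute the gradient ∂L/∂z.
∂L/∂z = -0.5926

σ(0.99) = 0.7291
σ'(0.99) = σ(0.99)(1 - σ(0.99)) = 0.7291 × 0.2709 = 0.1975
∂L/∂z = ∂L/∂h · σ'(z) = -3 × 0.1975 = -0.5926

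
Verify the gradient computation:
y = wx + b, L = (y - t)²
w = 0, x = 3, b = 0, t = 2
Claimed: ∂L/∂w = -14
Incorrect

y = (0)(3) + 0 = 0
∂L/∂y = 2(y - t) = 2(0 - 2) = -4
∂y/∂w = x = 3
∂L/∂w = -4 × 3 = -12

Claimed value: -14
Incorrect: The correct gradient is -12.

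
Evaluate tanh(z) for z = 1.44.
0.8937

tanh(1.44) = (e^(1.44) - e^(-1.44))/(e^(1.44) + e^(-1.44)) = 0.8937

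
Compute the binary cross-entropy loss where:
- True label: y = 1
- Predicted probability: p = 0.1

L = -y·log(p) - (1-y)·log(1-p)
L = 2.303

L = -1·log(0.1) - 0·log(0.9) = -log(0.1) = 2.303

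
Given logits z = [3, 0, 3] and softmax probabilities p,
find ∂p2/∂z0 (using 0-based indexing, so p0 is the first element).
∂p2/∂z0 = -0.238

p = softmax(z) = [0.4879, 0.02429, 0.4879]
p2 = 0.4879, p0 = 0.4879

∂p2/∂z0 = -p2 × p0 = -0.4879 × 0.4879 = -0.238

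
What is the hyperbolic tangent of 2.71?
0.9912

tanh(2.71) = (e^(2.71) - e^(-2.71))/(e^(2.71) + e^(-2.71)) = 0.9912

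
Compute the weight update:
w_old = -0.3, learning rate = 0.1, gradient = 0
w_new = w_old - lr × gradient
w_new = -0.3

w_new = w - η·∂L/∂w = -0.3 - 0.1×(0) = -0.3 - (0) = -0.3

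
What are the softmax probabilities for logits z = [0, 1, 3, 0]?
p = [0.0403, 0.1096, 0.8098, 0.0403]

exp(z) = [1, 2.718, 20.09, 1]
Sum = 24.8
p = [0.0403, 0.1096, 0.8098, 0.0403]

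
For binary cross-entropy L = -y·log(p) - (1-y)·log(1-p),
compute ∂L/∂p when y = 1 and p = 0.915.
∂L/∂p = -1.093

∂L/∂p = -y/p + (1-y)/(1-p) = -1/0.915 + 0 = -1.093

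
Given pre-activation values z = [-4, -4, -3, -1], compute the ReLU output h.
h = [0, 0, 0, 0]

ReLU applied element-wise: max(0,-4)=0, max(0,-4)=0, max(0,-3)=0, max(0,-1)=0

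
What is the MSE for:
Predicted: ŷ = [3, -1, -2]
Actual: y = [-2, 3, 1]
MSE = 16.67

MSE = (1/3)((3--2)² + (-1-3)² + (-2-1)²) = (1/3)(25 + 16 + 9) = 16.67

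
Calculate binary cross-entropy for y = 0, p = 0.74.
L = 1.347

L = -0·log(0.74) - 1·log(0.26) = -log(0.26) = 1.347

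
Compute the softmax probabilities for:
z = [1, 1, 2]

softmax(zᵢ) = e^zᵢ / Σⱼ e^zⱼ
p = [0.2119, 0.2119, 0.5761]

exp(z) = [2.718, 2.718, 7.389]
Sum = 12.83
p = [0.2119, 0.2119, 0.5761]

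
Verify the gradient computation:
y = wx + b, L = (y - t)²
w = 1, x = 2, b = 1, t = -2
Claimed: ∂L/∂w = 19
Incorrect

y = (1)(2) + 1 = 3
∂L/∂y = 2(y - t) = 2(3 - -2) = 10
∂y/∂w = x = 2
∂L/∂w = 10 × 2 = 20

Claimed value: 19
Incorrect: The correct gradient is 20.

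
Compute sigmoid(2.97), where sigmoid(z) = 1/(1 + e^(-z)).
0.9512

sigmoid(2.97) = 1/(1 + e^(-2.97)) = 1/(1 + 0.0513) = 0.9512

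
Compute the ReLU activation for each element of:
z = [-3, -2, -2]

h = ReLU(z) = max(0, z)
h = [0, 0, 0]

ReLU applied element-wise: max(0,-3)=0, max(0,-2)=0, max(0,-2)=0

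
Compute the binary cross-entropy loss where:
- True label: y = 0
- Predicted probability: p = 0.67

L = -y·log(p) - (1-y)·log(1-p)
L = 1.109

L = -0·log(0.67) - 1·log(0.33) = -log(0.33) = 1.109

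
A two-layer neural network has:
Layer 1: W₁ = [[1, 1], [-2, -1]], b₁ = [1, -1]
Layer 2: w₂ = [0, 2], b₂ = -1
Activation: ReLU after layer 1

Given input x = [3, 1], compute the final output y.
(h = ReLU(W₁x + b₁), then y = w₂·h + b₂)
y = -1

Layer 1 pre-activation: z₁ = [5, -8]
After ReLU: h = [5, 0]
Layer 2 output: y = 0×5 + 2×0 + -1 = -1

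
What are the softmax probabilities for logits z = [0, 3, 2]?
p = [0.0351, 0.7054, 0.2595]

exp(z) = [1, 20.09, 7.389]
Sum = 28.47
p = [0.0351, 0.7054, 0.2595]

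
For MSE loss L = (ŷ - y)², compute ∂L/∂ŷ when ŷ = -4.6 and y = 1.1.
∂L/∂ŷ = -11.4

∂L/∂ŷ = 2(ŷ - y) = 2(-4.6 - 1.1) = 2(-5.7) = -11.4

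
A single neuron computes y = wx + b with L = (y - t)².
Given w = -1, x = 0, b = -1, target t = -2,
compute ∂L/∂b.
∂L/∂b = 2

y = wx + b = (-1)(0) + -1 = -1
∂L/∂y = 2(y - t) = 2(-1 - -2) = 2
∂y/∂b = 1
∂L/∂b = ∂L/∂y · ∂y/∂b = 2 × 1 = 2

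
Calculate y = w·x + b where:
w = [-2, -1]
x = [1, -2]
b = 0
y = 0

y = (-2)(1) + (-1)(-2) + 0 = 0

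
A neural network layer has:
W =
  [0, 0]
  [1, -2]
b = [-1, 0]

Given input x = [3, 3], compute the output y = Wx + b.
y = [-1, -3]

Wx = [0×3 + 0×3, 1×3 + -2×3]
   = [0, -3]
y = Wx + b = [0 + -1, -3 + 0] = [-1, -3]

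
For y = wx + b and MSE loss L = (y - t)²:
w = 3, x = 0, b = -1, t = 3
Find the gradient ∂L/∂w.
∂L/∂w = 0

y = wx + b = (3)(0) + -1 = -1
∂L/∂y = 2(y - t) = 2(-1 - 3) = -8
∂y/∂w = x = 0
∂L/∂w = ∂L/∂y · ∂y/∂w = -8 × 0 = 0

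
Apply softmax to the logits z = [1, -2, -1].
p = [0.8438, 0.042, 0.1142]

exp(z) = [2.718, 0.1353, 0.3679]
Sum = 3.221
p = [0.8438, 0.042, 0.1142]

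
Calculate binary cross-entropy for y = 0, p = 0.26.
L = 0.3011

L = -0·log(0.26) - 1·log(0.74) = -log(0.74) = 0.3011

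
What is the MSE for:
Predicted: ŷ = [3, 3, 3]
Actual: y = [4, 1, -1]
MSE = 7

MSE = (1/3)((3-4)² + (3-1)² + (3--1)²) = (1/3)(1 + 4 + 16) = 7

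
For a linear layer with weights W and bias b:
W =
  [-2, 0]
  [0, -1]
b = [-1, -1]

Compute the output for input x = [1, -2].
y = [-3, 1]

Wx = [-2×1 + 0×-2, 0×1 + -1×-2]
   = [-2, 2]
y = Wx + b = [-2 + -1, 2 + -1] = [-3, 1]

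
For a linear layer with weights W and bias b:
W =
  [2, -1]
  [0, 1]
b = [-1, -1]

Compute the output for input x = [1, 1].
y = [0, 0]

Wx = [2×1 + -1×1, 0×1 + 1×1]
   = [1, 1]
y = Wx + b = [1 + -1, 1 + -1] = [0, 0]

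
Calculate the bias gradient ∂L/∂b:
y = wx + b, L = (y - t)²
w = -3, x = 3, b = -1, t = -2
∂L/∂b = -16

y = wx + b = (-3)(3) + -1 = -10
∂L/∂y = 2(y - t) = 2(-10 - -2) = -16
∂y/∂b = 1
∂L/∂b = ∂L/∂y · ∂y/∂b = -16 × 1 = -16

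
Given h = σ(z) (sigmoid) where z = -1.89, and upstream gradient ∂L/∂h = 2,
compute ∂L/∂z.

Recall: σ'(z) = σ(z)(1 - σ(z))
∂L/∂z = 0.228

σ(-1.89) = 0.1312
σ'(-1.89) = σ(-1.89)(1 - σ(-1.89)) = 0.1312 × 0.8688 = 0.114
∂L/∂z = ∂L/∂h · σ'(z) = 2 × 0.114 = 0.228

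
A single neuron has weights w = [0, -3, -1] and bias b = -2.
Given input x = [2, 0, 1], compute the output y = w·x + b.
y = -3

y = (0)(2) + (-3)(0) + (-1)(1) + -2 = -3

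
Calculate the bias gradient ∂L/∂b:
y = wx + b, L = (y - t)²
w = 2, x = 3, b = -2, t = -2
∂L/∂b = 12

y = wx + b = (2)(3) + -2 = 4
∂L/∂y = 2(y - t) = 2(4 - -2) = 12
∂y/∂b = 1
∂L/∂b = ∂L/∂y · ∂y/∂b = 12 × 1 = 12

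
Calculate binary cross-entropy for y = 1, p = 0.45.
L = 0.7985

L = -1·log(0.45) - 0·log(0.55) = -log(0.45) = 0.7985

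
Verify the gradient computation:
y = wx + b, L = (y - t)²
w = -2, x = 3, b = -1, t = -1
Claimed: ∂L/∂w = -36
Correct

y = (-2)(3) + -1 = -7
∂L/∂y = 2(y - t) = 2(-7 - -1) = -12
∂y/∂w = x = 3
∂L/∂w = -12 × 3 = -36

Claimed value: -36
Correct: The correct gradient is -36.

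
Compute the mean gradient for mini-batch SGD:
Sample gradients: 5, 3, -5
Average gradient = 1

Average = (1/3)(5 + 3 + -5) = 3/3 = 1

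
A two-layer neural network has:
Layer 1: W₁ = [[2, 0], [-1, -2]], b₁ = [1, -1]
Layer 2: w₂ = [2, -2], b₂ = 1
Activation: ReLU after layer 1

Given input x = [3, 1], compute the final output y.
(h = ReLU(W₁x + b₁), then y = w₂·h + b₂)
y = 15

Layer 1 pre-activation: z₁ = [7, -6]
After ReLU: h = [7, 0]
Layer 2 output: y = 2×7 + -2×0 + 1 = 15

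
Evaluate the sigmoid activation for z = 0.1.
0.525

sigmoid(0.1) = 1/(1 + e^(-0.1)) = 1/(1 + 0.9048) = 0.525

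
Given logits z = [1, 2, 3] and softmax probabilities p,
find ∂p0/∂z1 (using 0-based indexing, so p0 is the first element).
∂p0/∂z1 = -0.02203

p = softmax(z) = [0.09003, 0.2447, 0.6652]
p0 = 0.09003, p1 = 0.2447

∂p0/∂z1 = -p0 × p1 = -0.09003 × 0.2447 = -0.02203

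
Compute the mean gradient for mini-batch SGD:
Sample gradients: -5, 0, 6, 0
Average gradient = 0.25

Average = (1/4)(-5 + 0 + 6 + 0) = 1/4 = 0.25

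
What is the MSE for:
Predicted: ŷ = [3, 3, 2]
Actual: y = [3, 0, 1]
MSE = 3.333

MSE = (1/3)((3-3)² + (3-0)² + (2-1)²) = (1/3)(0 + 9 + 1) = 3.333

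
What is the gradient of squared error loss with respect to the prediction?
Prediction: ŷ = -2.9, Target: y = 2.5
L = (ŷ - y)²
∂L/∂ŷ = -10.8

∂L/∂ŷ = 2(ŷ - y) = 2(-2.9 - 2.5) = 2(-5.4) = -10.8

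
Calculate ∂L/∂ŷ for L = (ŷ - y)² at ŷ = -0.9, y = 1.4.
∂L/∂ŷ = -4.6

∂L/∂ŷ = 2(ŷ - y) = 2(-0.9 - 1.4) = 2(-2.3) = -4.6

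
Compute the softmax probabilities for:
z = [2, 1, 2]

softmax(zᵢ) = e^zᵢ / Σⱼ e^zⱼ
p = [0.4223, 0.1554, 0.4223]

exp(z) = [7.389, 2.718, 7.389]
Sum = 17.5
p = [0.4223, 0.1554, 0.4223]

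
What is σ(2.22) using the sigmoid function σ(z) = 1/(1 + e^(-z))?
0.902

sigmoid(2.22) = 1/(1 + e^(-2.22)) = 1/(1 + 0.1086) = 0.902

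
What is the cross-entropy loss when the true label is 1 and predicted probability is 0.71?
L = 0.3425

L = -1·log(0.71) - 0·log(0.29) = -log(0.71) = 0.3425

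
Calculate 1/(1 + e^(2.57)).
0.07109

sigmoid(-2.57) = 1/(1 + e^(2.57)) = 1/(1 + 13.07) = 0.07109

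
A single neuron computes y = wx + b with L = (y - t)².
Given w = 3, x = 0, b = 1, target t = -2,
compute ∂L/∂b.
∂L/∂b = 6

y = wx + b = (3)(0) + 1 = 1
∂L/∂y = 2(y - t) = 2(1 - -2) = 6
∂y/∂b = 1
∂L/∂b = ∂L/∂y · ∂y/∂b = 6 × 1 = 6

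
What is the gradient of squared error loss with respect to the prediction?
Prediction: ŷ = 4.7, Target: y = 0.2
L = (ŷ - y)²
∂L/∂ŷ = 9.0

∂L/∂ŷ = 2(ŷ - y) = 2(4.7 - 0.2) = 2(4.5) = 9.0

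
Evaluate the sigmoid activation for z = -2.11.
0.1081

sigmoid(-2.11) = 1/(1 + e^(2.11)) = 1/(1 + 8.248) = 0.1081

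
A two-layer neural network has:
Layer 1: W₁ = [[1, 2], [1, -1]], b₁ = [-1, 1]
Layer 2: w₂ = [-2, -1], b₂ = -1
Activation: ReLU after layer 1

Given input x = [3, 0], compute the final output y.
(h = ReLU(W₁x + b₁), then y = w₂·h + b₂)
y = -9

Layer 1 pre-activation: z₁ = [2, 4]
After ReLU: h = [2, 4]
Layer 2 output: y = -2×2 + -1×4 + -1 = -9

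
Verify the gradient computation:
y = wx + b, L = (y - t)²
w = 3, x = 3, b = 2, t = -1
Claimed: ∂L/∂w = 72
Correct

y = (3)(3) + 2 = 11
∂L/∂y = 2(y - t) = 2(11 - -1) = 24
∂y/∂w = x = 3
∂L/∂w = 24 × 3 = 72

Claimed value: 72
Correct: The correct gradient is 72.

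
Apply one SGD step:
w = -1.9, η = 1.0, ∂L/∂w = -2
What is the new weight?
w_new = 0.1

w_new = w - η·∂L/∂w = -1.9 - 1.0×(-2) = -1.9 - (-2) = 0.1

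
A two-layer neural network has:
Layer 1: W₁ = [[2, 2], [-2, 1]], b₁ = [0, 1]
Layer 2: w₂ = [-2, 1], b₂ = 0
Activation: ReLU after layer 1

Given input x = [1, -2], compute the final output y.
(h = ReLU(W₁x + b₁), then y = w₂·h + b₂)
y = 0

Layer 1 pre-activation: z₁ = [-2, -3]
After ReLU: h = [0, 0]
Layer 2 output: y = -2×0 + 1×0 + 0 = 0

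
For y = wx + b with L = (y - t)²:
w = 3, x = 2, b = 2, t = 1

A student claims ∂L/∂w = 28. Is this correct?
Correct

y = (3)(2) + 2 = 8
∂L/∂y = 2(y - t) = 2(8 - 1) = 14
∂y/∂w = x = 2
∂L/∂w = 14 × 2 = 28

Claimed value: 28
Correct: The correct gradient is 28.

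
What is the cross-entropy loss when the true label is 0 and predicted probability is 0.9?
L = 2.303

L = -0·log(0.9) - 1·log(0.1) = -log(0.1) = 2.303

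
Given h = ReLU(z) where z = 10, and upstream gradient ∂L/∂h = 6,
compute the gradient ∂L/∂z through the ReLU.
∂L/∂z = 6

h = ReLU(10) = 10
Since z > 0: ∂h/∂z = 1
∂L/∂z = ∂L/∂h · ∂h/∂z = 6 × 1 = 6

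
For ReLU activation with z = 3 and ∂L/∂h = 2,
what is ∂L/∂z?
∂L/∂z = 2

h = ReLU(3) = 3
Since z > 0: ∂h/∂z = 1
∂L/∂z = ∂L/∂h · ∂h/∂z = 2 × 1 = 2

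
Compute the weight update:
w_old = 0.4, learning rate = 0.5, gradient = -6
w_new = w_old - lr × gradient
w_new = 3.4

w_new = w - η·∂L/∂w = 0.4 - 0.5×(-6) = 0.4 - (-3) = 3.4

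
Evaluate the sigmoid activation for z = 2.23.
0.9029

sigmoid(2.23) = 1/(1 + e^(-2.23)) = 1/(1 + 0.1075) = 0.9029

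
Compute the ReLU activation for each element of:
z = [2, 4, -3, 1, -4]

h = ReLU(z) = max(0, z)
h = [2, 4, 0, 1, 0]

ReLU applied element-wise: max(0,2)=2, max(0,4)=4, max(0,-3)=0, max(0,1)=1, max(0,-4)=0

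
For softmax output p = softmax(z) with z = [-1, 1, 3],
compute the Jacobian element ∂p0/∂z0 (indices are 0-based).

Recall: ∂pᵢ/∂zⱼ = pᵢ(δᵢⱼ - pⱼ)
∂p0/∂z0 = 0.01562

p = softmax(z) = [0.01588, 0.1173, 0.8668]
p0 = 0.01588

∂p0/∂z0 = p0(1 - p0) = 0.01588 × (1 - 0.01588) = 0.01562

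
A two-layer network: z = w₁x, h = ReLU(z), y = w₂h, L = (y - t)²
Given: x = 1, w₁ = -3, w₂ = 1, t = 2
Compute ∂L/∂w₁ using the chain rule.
∂L/∂w₁ = 0

Forward pass:
z = w₁x = -3×1 = -3
h = ReLU(-3) = 0
y = w₂h = 1×0 = 0

Backward pass:
∂L/∂y = 2(y - t) = 2(0 - 2) = -4
∂y/∂h = w₂ = 1
∂h/∂z = 0 (ReLU derivative)
∂z/∂w₁ = x = 1

∂L/∂w₁ = -4 × 1 × 0 × 1 = 0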